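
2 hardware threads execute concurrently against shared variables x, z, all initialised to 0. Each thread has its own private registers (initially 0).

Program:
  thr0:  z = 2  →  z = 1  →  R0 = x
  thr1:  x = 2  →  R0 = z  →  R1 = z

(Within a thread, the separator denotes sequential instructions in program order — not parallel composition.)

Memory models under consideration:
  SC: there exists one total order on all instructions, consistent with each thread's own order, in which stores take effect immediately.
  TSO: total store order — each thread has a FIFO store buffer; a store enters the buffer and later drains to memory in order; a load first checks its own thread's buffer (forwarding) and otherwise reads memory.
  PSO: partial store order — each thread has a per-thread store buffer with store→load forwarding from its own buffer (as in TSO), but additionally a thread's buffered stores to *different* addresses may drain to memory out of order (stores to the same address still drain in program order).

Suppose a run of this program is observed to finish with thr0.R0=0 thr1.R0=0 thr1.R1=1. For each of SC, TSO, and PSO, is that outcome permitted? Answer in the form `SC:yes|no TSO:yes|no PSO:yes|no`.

outcome vector order: (thr0.R0,thr1.R0,thr1.R1)
SC (7): 0/1/1, 2/0/0, 2/0/1, 2/0/2, 2/1/1, 2/2/1, 2/2/2
TSO (12): 0/0/0, 0/0/1, 0/0/2, 0/1/1, 0/2/1, 0/2/2, 2/0/0, 2/0/1, 2/0/2, 2/1/1, 2/2/1, 2/2/2
PSO (12): 0/0/0, 0/0/1, 0/0/2, 0/1/1, 0/2/1, 0/2/2, 2/0/0, 2/0/1, 2/0/2, 2/1/1, 2/2/1, 2/2/2
target 0/0/1 ∈ {TSO,PSO}

SC:no TSO:yes PSO:yes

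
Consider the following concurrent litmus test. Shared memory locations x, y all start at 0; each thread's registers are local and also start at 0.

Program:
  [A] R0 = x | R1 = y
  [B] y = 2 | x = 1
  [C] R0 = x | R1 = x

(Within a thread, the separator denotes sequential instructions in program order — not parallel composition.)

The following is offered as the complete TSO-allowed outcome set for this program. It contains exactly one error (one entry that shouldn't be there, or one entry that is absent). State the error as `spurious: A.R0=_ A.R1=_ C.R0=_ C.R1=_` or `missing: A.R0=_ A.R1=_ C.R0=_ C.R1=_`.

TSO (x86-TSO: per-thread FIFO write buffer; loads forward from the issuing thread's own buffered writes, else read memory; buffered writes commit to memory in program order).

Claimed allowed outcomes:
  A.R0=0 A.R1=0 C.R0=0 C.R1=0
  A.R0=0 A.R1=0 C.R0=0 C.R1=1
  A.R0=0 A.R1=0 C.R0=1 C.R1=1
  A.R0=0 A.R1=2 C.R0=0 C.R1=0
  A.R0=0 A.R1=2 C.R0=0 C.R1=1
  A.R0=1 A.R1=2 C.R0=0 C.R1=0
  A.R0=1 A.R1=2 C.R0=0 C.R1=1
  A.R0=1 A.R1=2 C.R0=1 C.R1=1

outcome vector order: (A.R0,A.R1,C.R0,C.R1)
[TSO] allowed = {0/0/0/0; 0/0/0/1; 0/0/1/1; 0/2/0/0; 0/2/0/1; 0/2/1/1; 1/2/0/0; 1/2/0/1; 1/2/1/1}
TSO∖claimed = {0/2/1/1}

missing: A.R0=0 A.R1=2 C.R0=1 C.R1=1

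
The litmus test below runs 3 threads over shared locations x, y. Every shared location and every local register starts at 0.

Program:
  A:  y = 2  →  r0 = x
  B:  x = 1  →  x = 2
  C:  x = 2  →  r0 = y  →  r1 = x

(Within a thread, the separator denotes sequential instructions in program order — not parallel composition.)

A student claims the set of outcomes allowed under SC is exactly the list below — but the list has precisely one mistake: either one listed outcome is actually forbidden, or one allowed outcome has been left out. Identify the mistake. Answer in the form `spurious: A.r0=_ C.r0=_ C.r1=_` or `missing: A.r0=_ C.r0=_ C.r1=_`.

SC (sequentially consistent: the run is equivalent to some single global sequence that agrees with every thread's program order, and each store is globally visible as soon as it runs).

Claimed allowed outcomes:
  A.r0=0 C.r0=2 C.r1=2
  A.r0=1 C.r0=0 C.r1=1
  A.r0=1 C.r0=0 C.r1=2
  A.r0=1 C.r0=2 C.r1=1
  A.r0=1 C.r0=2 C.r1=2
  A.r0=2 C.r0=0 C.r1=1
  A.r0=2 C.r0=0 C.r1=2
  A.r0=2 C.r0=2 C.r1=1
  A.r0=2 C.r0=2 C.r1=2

missing: A.r0=0 C.r0=2 C.r1=1

outcome vector order: (A.r0,C.r0,C.r1)
SC: 10 outcomes — {<0 2 1>, <0 2 2>, <1 0 1>, <1 0 2>, <1 2 1>, <1 2 2>, <2 0 1>, <2 0 2>, <2 2 1>, <2 2 2>}
SC∖claimed = {<0 2 1>}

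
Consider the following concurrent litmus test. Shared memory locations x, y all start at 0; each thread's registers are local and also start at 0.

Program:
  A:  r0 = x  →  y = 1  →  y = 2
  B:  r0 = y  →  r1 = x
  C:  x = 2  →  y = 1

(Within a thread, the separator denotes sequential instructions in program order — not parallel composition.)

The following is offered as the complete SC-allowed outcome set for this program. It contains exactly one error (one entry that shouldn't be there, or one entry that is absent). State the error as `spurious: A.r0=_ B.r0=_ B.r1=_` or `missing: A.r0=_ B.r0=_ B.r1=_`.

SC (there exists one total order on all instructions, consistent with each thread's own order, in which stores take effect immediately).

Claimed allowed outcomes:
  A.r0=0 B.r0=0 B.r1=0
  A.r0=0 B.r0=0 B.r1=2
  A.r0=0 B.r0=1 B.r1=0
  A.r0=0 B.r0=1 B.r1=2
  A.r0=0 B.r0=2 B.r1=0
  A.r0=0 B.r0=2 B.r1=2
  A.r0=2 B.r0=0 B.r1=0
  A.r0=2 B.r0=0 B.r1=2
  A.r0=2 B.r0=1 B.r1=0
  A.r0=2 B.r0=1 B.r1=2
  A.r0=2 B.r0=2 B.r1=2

outcome vector order: (A.r0,B.r0,B.r1)
under SC → <0 0 0>; <0 0 2>; <0 1 0>; <0 1 2>; <0 2 0>; <0 2 2>; <2 0 0>; <2 0 2>; <2 1 2>; <2 2 2>
claimed∖SC = {<2 1 0>}

spurious: A.r0=2 B.r0=1 B.r1=0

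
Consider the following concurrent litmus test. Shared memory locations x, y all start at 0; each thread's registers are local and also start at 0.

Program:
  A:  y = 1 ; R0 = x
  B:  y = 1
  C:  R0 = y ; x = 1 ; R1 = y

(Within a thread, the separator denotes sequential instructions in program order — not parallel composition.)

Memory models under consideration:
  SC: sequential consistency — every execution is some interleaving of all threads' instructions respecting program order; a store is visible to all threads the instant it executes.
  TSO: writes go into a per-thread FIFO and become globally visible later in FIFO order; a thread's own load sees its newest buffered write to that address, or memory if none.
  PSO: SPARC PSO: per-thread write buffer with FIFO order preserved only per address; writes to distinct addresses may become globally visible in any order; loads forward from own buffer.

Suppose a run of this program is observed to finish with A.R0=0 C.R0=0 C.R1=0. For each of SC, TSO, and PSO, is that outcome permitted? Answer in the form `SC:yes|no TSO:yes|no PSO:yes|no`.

outcome vector order: (A.R0,C.R0,C.R1)
SC (5): <0 0 1> <0 1 1> <1 0 0> <1 0 1> <1 1 1>
TSO (6): <0 0 0> <0 0 1> <0 1 1> <1 0 0> <1 0 1> <1 1 1>
PSO (6): <0 0 0> <0 0 1> <0 1 1> <1 0 0> <1 0 1> <1 1 1>
target <0 0 0> ∈ {TSO,PSO}

SC:no TSO:yes PSO:yes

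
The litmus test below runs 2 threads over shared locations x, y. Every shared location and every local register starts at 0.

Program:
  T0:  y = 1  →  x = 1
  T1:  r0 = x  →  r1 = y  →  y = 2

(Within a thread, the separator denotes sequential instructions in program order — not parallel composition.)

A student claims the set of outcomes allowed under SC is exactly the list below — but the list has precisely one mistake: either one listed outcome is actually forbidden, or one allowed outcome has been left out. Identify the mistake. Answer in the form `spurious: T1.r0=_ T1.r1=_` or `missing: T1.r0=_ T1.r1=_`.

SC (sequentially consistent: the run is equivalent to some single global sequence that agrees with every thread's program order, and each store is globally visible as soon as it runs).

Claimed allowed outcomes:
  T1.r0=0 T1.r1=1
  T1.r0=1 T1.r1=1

missing: T1.r0=0 T1.r1=0

outcome vector order: (T1.r0,T1.r1)
SC: 3 outcomes — {(0,0) (0,1) (1,1)}
SC∖claimed = {(0,0)}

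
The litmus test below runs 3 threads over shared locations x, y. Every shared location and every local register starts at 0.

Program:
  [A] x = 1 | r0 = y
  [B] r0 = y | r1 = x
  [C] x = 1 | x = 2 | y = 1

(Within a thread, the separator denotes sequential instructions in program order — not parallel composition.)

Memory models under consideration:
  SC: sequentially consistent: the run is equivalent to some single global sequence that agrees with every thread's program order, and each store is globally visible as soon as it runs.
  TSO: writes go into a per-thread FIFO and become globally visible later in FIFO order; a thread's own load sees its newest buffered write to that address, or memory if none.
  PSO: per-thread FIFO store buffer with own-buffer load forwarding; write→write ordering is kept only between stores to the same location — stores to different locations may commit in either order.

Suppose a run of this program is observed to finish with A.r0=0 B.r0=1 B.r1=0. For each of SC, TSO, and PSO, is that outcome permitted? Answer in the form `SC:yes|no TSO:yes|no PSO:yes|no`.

outcome vector order: (A.r0,B.r0,B.r1)
SC (10): 000, 001, 002, 011, 012, 100, 101, 102, 111, 112
TSO (10): 000, 001, 002, 011, 012, 100, 101, 102, 111, 112
PSO (12): 000, 001, 002, 010, 011, 012, 100, 101, 102, 110, 111, 112
target 010 ∈ {PSO}

SC:no TSO:no PSO:yes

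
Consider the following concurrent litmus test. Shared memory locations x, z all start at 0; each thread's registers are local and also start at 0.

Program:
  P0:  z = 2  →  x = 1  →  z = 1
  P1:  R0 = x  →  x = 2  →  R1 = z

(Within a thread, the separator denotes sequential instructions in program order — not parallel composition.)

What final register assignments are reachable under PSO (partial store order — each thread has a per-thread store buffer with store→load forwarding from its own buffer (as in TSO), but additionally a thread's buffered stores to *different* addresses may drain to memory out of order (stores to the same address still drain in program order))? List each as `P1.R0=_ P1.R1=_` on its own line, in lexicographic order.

P1.R0=0 P1.R1=0
P1.R0=0 P1.R1=1
P1.R0=0 P1.R1=2
P1.R0=1 P1.R1=0
P1.R0=1 P1.R1=1
P1.R0=1 P1.R1=2

outcome vector order: (P1.R0,P1.R1)
|PSO outcomes| = 6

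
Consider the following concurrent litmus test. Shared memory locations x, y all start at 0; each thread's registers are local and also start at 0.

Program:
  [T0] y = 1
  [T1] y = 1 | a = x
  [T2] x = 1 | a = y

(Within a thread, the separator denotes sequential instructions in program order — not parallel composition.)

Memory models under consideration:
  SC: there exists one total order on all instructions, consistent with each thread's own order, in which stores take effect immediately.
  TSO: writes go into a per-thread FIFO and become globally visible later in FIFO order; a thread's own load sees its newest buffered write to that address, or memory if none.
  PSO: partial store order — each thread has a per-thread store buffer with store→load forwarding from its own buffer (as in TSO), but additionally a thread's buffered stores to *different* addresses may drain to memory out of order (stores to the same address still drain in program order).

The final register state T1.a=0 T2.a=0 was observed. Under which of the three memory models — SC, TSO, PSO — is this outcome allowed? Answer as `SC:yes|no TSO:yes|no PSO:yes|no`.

outcome vector order: (T1.a,T2.a)
[SC] allowed = {01 10 11}
[TSO] allowed = {00 01 10 11}
[PSO] allowed = {00 01 10 11}
target 00 ∈ {TSO,PSO}

SC:no TSO:yes PSO:yes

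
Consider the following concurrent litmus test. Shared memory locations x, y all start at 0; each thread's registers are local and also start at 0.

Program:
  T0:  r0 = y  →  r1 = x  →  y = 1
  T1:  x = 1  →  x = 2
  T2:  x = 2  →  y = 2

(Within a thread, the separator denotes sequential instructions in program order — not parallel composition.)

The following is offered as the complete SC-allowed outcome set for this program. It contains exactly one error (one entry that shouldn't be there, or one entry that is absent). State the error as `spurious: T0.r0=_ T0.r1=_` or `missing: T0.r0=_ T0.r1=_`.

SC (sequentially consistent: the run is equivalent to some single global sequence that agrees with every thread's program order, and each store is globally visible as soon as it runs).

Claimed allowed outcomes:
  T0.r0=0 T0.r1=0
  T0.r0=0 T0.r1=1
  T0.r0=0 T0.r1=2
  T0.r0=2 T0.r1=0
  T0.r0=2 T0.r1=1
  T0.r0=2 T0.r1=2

outcome vector order: (T0.r0,T0.r1)
[SC] allowed = {00 01 02 21 22}
claimed∖SC = {20}

spurious: T0.r0=2 T0.r1=0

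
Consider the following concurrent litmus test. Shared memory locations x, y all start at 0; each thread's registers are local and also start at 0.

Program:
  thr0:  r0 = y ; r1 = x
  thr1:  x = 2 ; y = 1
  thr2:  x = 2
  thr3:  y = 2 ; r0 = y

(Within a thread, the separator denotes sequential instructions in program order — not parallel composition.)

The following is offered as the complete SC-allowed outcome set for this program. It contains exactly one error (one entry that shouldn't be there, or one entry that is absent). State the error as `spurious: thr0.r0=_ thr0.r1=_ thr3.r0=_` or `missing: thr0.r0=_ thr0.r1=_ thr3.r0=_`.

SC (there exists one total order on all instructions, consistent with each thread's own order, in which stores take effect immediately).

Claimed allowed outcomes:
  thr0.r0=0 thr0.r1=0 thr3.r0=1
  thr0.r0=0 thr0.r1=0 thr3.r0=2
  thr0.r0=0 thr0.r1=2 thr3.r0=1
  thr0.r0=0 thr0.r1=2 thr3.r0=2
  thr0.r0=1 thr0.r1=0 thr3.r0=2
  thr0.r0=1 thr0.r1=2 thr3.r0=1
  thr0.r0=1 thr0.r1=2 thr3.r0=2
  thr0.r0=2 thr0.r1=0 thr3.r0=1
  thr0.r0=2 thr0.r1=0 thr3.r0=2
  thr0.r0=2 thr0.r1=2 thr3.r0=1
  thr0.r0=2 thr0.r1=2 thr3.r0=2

outcome vector order: (thr0.r0,thr0.r1,thr3.r0)
SC (10): 0/0/1, 0/0/2, 0/2/1, 0/2/2, 1/2/1, 1/2/2, 2/0/1, 2/0/2, 2/2/1, 2/2/2
claimed∖SC = {1/0/2}

spurious: thr0.r0=1 thr0.r1=0 thr3.r0=2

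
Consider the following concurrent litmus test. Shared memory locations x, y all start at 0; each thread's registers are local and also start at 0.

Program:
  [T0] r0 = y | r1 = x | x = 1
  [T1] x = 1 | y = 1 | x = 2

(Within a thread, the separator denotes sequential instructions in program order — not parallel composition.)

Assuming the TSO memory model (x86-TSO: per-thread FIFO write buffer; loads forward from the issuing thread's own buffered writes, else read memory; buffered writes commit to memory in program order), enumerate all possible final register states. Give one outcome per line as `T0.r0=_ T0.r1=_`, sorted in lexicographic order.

outcome vector order: (T0.r0,T0.r1)
|TSO outcomes| = 5

T0.r0=0 T0.r1=0
T0.r0=0 T0.r1=1
T0.r0=0 T0.r1=2
T0.r0=1 T0.r1=1
T0.r0=1 T0.r1=2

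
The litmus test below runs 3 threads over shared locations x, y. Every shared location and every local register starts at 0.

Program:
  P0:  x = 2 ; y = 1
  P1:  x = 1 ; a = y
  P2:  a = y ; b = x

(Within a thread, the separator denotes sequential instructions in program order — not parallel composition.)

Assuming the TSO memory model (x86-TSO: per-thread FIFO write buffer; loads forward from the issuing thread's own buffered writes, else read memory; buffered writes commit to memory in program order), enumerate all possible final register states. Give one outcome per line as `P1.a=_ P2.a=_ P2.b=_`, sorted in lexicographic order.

P1.a=0 P2.a=0 P2.b=0
P1.a=0 P2.a=0 P2.b=1
P1.a=0 P2.a=0 P2.b=2
P1.a=0 P2.a=1 P2.b=1
P1.a=0 P2.a=1 P2.b=2
P1.a=1 P2.a=0 P2.b=0
P1.a=1 P2.a=0 P2.b=1
P1.a=1 P2.a=0 P2.b=2
P1.a=1 P2.a=1 P2.b=1
P1.a=1 P2.a=1 P2.b=2

outcome vector order: (P1.a,P2.a,P2.b)
|TSO outcomes| = 10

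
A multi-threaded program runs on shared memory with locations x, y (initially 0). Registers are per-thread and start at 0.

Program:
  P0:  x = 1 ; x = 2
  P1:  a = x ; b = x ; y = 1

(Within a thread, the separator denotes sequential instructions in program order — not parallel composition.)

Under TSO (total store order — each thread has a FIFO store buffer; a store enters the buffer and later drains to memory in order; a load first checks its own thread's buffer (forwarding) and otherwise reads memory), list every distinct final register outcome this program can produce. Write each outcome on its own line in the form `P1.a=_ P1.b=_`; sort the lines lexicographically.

outcome vector order: (P1.a,P1.b)
|TSO outcomes| = 6

P1.a=0 P1.b=0
P1.a=0 P1.b=1
P1.a=0 P1.b=2
P1.a=1 P1.b=1
P1.a=1 P1.b=2
P1.a=2 P1.b=2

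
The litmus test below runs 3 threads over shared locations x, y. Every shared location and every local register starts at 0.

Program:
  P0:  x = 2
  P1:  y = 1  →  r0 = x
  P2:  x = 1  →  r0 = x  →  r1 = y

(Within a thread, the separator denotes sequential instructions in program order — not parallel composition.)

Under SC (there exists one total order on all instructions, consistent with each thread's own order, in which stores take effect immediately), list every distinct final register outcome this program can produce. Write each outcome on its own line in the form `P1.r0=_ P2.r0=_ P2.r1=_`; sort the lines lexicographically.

outcome vector order: (P1.r0,P2.r0,P2.r1)
|SC outcomes| = 9

P1.r0=0 P2.r0=1 P2.r1=1
P1.r0=0 P2.r0=2 P2.r1=1
P1.r0=1 P2.r0=1 P2.r1=0
P1.r0=1 P2.r0=1 P2.r1=1
P1.r0=1 P2.r0=2 P2.r1=1
P1.r0=2 P2.r0=1 P2.r1=0
P1.r0=2 P2.r0=1 P2.r1=1
P1.r0=2 P2.r0=2 P2.r1=0
P1.r0=2 P2.r0=2 P2.r1=1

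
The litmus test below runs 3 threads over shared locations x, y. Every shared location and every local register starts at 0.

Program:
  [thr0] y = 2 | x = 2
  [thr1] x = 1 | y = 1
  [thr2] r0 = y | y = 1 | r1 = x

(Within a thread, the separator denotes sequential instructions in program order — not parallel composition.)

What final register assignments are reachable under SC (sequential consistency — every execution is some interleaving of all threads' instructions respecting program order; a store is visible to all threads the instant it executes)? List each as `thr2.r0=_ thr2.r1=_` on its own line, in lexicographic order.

outcome vector order: (thr2.r0,thr2.r1)
|SC outcomes| = 8

thr2.r0=0 thr2.r1=0
thr2.r0=0 thr2.r1=1
thr2.r0=0 thr2.r1=2
thr2.r0=1 thr2.r1=1
thr2.r0=1 thr2.r1=2
thr2.r0=2 thr2.r1=0
thr2.r0=2 thr2.r1=1
thr2.r0=2 thr2.r1=2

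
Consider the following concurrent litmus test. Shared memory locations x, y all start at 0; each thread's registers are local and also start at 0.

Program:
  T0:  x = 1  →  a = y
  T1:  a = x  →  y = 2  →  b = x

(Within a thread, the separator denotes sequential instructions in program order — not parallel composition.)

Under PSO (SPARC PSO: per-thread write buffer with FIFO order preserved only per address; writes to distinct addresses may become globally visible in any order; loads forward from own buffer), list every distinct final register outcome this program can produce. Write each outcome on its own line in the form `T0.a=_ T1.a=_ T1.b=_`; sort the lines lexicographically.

T0.a=0 T1.a=0 T1.b=0
T0.a=0 T1.a=0 T1.b=1
T0.a=0 T1.a=1 T1.b=1
T0.a=2 T1.a=0 T1.b=0
T0.a=2 T1.a=0 T1.b=1
T0.a=2 T1.a=1 T1.b=1

outcome vector order: (T0.a,T1.a,T1.b)
|PSO outcomes| = 6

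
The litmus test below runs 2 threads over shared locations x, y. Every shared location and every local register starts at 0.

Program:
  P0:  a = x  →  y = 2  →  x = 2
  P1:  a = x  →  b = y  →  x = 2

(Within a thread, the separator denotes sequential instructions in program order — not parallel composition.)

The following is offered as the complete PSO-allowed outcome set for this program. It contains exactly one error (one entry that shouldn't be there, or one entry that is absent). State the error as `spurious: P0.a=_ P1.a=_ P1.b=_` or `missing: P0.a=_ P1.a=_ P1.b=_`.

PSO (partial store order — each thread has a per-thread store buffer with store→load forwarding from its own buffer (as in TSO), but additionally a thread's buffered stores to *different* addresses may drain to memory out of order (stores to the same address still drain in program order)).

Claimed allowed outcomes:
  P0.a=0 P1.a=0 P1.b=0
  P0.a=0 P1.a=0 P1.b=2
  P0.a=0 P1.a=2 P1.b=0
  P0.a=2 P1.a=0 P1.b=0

outcome vector order: (P0.a,P1.a,P1.b)
[PSO] allowed = {<0 0 0>; <0 0 2>; <0 2 0>; <0 2 2>; <2 0 0>}
PSO∖claimed = {<0 2 2>}

missing: P0.a=0 P1.a=2 P1.b=2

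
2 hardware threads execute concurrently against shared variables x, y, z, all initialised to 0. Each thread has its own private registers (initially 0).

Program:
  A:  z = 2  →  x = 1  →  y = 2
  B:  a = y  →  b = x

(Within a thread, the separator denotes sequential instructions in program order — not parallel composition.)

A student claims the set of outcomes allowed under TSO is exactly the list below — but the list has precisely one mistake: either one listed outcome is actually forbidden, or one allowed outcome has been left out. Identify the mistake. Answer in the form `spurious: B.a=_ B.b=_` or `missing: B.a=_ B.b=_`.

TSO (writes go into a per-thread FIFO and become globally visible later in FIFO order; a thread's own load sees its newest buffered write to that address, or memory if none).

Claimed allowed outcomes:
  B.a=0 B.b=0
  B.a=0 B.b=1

missing: B.a=2 B.b=1

outcome vector order: (B.a,B.b)
TSO (3): 0/0 0/1 2/1
TSO∖claimed = {2/1}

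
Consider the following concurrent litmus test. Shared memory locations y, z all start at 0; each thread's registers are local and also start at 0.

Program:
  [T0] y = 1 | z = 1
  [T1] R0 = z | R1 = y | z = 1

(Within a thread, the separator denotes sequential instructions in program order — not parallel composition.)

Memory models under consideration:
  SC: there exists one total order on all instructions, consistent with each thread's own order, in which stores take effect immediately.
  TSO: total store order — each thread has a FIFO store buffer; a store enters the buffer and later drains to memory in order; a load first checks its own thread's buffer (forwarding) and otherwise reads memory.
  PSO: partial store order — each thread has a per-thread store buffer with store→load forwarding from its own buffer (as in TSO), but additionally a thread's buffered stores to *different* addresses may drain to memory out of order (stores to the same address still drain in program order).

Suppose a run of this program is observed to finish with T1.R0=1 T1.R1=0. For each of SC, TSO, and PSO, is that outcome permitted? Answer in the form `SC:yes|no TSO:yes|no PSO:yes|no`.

SC:no TSO:no PSO:yes

outcome vector order: (T1.R0,T1.R1)
SC: 3 outcomes — {<0 0> <0 1> <1 1>}
TSO: 3 outcomes — {<0 0> <0 1> <1 1>}
PSO: 4 outcomes — {<0 0> <0 1> <1 0> <1 1>}
target <1 0> ∈ {PSO}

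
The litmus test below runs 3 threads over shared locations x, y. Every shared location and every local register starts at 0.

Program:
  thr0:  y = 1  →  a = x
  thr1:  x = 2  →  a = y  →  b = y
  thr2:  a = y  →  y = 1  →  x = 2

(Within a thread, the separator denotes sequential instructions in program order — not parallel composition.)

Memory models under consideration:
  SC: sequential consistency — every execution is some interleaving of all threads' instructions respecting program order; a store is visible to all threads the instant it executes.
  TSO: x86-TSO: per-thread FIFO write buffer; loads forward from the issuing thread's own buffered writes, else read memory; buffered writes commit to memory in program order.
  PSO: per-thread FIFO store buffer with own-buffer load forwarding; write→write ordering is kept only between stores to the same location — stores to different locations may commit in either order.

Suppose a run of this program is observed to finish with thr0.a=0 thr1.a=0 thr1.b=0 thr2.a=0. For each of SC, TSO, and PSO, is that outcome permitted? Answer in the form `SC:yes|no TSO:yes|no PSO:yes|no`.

SC:no TSO:yes PSO:yes

outcome vector order: (thr0.a,thr1.a,thr1.b,thr2.a)
under SC → 0/1/1/0; 0/1/1/1; 2/0/0/0; 2/0/0/1; 2/0/1/0; 2/0/1/1; 2/1/1/0; 2/1/1/1
under TSO → 0/0/0/0; 0/0/0/1; 0/0/1/0; 0/0/1/1; 0/1/1/0; 0/1/1/1; 2/0/0/0; 2/0/0/1; 2/0/1/0; 2/0/1/1; 2/1/1/0; 2/1/1/1
under PSO → 0/0/0/0; 0/0/0/1; 0/0/1/0; 0/0/1/1; 0/1/1/0; 0/1/1/1; 2/0/0/0; 2/0/0/1; 2/0/1/0; 2/0/1/1; 2/1/1/0; 2/1/1/1
target 0/0/0/0 ∈ {TSO,PSO}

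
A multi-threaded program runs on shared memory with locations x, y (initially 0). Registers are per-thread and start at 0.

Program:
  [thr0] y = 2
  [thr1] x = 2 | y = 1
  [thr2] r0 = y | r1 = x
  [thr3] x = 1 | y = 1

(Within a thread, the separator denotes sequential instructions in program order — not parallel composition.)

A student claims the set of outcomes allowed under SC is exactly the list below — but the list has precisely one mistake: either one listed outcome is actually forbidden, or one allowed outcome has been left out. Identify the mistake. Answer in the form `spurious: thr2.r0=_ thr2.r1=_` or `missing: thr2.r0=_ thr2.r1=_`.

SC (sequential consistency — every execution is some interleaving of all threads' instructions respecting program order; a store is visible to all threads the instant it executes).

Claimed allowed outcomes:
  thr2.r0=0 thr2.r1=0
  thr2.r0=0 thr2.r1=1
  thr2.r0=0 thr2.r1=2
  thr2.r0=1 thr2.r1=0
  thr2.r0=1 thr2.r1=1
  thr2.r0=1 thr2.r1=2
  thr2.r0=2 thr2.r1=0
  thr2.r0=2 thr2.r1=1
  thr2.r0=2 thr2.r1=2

spurious: thr2.r0=1 thr2.r1=0

outcome vector order: (thr2.r0,thr2.r1)
SC: 8 outcomes — {(0,0); (0,1); (0,2); (1,1); (1,2); (2,0); (2,1); (2,2)}
claimed∖SC = {(1,0)}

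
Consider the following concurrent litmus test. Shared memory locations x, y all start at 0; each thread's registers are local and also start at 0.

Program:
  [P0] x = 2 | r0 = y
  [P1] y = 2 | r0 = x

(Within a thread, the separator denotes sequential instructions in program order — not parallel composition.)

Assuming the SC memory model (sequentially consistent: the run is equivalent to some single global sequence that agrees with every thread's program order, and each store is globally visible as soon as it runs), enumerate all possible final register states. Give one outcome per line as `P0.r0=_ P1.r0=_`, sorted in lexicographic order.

P0.r0=0 P1.r0=2
P0.r0=2 P1.r0=0
P0.r0=2 P1.r0=2

outcome vector order: (P0.r0,P1.r0)
|SC outcomes| = 3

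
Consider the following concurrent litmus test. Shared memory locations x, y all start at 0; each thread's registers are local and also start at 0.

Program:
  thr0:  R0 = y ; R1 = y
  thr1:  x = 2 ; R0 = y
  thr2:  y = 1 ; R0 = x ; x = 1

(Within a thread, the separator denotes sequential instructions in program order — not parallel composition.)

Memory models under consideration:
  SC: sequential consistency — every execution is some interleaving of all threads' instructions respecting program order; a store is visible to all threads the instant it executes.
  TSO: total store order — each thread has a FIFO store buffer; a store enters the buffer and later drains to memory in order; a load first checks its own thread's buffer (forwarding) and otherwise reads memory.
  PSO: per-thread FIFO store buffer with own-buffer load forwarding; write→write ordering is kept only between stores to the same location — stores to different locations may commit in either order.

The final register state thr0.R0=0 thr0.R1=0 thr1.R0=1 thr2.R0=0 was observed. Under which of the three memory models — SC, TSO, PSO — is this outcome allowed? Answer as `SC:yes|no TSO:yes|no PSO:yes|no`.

outcome vector order: (thr0.R0,thr0.R1,thr1.R0,thr2.R0)
SC (9): (0,0,0,2); (0,0,1,0); (0,0,1,2); (0,1,0,2); (0,1,1,0); (0,1,1,2); (1,1,0,2); (1,1,1,0); (1,1,1,2)
TSO (12): (0,0,0,0); (0,0,0,2); (0,0,1,0); (0,0,1,2); (0,1,0,0); (0,1,0,2); (0,1,1,0); (0,1,1,2); (1,1,0,0); (1,1,0,2); (1,1,1,0); (1,1,1,2)
PSO (12): (0,0,0,0); (0,0,0,2); (0,0,1,0); (0,0,1,2); (0,1,0,0); (0,1,0,2); (0,1,1,0); (0,1,1,2); (1,1,0,0); (1,1,0,2); (1,1,1,0); (1,1,1,2)
target (0,0,1,0) ∈ {SC,TSO,PSO}

SC:yes TSO:yes PSO:yes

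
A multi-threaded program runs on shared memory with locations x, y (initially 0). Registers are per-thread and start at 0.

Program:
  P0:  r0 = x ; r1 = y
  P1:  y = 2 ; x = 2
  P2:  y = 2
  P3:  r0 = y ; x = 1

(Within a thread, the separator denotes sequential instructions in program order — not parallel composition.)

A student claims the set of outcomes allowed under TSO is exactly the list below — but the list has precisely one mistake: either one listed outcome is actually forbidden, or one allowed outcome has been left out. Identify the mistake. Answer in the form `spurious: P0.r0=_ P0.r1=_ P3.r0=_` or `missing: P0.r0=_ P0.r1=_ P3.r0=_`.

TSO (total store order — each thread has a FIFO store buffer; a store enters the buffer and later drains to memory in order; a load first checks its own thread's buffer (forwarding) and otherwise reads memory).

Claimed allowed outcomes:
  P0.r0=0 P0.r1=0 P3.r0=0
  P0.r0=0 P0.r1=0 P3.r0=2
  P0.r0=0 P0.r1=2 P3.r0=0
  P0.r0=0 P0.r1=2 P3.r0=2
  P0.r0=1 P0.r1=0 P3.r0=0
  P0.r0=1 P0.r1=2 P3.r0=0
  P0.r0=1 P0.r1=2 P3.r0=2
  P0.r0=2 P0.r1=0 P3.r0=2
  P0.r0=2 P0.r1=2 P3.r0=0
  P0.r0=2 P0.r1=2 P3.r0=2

spurious: P0.r0=2 P0.r1=0 P3.r0=2

outcome vector order: (P0.r0,P0.r1,P3.r0)
TSO (9): <0 0 0>; <0 0 2>; <0 2 0>; <0 2 2>; <1 0 0>; <1 2 0>; <1 2 2>; <2 2 0>; <2 2 2>
claimed∖TSO = {<2 0 2>}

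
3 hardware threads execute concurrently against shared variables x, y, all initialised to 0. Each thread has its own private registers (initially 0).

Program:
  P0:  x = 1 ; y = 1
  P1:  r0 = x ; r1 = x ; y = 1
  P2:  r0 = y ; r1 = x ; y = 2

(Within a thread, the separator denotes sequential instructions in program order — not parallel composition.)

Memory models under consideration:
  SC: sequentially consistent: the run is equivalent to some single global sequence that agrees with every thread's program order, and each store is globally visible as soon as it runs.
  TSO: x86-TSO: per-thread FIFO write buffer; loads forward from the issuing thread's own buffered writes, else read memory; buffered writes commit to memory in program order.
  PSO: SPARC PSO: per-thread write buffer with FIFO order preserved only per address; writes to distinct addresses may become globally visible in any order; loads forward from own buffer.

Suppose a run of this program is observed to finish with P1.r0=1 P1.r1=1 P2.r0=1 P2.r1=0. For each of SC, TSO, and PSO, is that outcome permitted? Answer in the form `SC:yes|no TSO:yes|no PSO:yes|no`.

SC:no TSO:no PSO:yes

outcome vector order: (P1.r0,P1.r1,P2.r0,P2.r1)
[SC] allowed = {<0 0 0 0>; <0 0 0 1>; <0 0 1 0>; <0 0 1 1>; <0 1 0 0>; <0 1 0 1>; <0 1 1 1>; <1 1 0 0>; <1 1 0 1>; <1 1 1 1>}
[TSO] allowed = {<0 0 0 0>; <0 0 0 1>; <0 0 1 0>; <0 0 1 1>; <0 1 0 0>; <0 1 0 1>; <0 1 1 1>; <1 1 0 0>; <1 1 0 1>; <1 1 1 1>}
[PSO] allowed = {<0 0 0 0>; <0 0 0 1>; <0 0 1 0>; <0 0 1 1>; <0 1 0 0>; <0 1 0 1>; <0 1 1 0>; <0 1 1 1>; <1 1 0 0>; <1 1 0 1>; <1 1 1 0>; <1 1 1 1>}
target <1 1 1 0> ∈ {PSO}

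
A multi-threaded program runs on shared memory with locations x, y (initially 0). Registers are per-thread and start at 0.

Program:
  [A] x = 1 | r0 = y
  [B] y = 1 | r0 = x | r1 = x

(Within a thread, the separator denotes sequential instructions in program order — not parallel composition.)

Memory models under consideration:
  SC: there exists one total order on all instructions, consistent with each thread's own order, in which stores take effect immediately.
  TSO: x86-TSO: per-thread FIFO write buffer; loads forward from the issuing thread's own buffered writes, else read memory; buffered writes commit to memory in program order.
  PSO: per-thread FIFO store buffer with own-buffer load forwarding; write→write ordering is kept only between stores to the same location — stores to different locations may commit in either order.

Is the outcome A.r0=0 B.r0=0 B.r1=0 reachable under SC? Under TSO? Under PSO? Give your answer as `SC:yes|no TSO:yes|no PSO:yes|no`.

outcome vector order: (A.r0,B.r0,B.r1)
under SC → (0,1,1); (1,0,0); (1,0,1); (1,1,1)
under TSO → (0,0,0); (0,0,1); (0,1,1); (1,0,0); (1,0,1); (1,1,1)
under PSO → (0,0,0); (0,0,1); (0,1,1); (1,0,0); (1,0,1); (1,1,1)
target (0,0,0) ∈ {TSO,PSO}

SC:no TSO:yes PSO:yes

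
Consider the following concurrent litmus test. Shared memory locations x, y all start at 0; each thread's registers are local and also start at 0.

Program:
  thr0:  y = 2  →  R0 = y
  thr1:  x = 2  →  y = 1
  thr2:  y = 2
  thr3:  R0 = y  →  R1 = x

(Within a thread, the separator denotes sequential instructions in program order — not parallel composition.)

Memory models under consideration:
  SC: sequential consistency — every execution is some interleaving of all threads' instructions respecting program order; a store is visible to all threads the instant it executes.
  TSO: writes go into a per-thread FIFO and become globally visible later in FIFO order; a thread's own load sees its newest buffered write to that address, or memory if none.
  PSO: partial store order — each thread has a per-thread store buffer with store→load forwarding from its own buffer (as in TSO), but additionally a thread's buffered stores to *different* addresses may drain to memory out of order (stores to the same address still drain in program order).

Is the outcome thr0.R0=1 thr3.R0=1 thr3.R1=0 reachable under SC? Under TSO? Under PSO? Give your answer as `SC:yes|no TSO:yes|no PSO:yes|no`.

outcome vector order: (thr0.R0,thr3.R0,thr3.R1)
SC (10): <1 0 0>; <1 0 2>; <1 1 2>; <1 2 0>; <1 2 2>; <2 0 0>; <2 0 2>; <2 1 2>; <2 2 0>; <2 2 2>
TSO (10): <1 0 0>; <1 0 2>; <1 1 2>; <1 2 0>; <1 2 2>; <2 0 0>; <2 0 2>; <2 1 2>; <2 2 0>; <2 2 2>
PSO (12): <1 0 0>; <1 0 2>; <1 1 0>; <1 1 2>; <1 2 0>; <1 2 2>; <2 0 0>; <2 0 2>; <2 1 0>; <2 1 2>; <2 2 0>; <2 2 2>
target <1 1 0> ∈ {PSO}

SC:no TSO:no PSO:yes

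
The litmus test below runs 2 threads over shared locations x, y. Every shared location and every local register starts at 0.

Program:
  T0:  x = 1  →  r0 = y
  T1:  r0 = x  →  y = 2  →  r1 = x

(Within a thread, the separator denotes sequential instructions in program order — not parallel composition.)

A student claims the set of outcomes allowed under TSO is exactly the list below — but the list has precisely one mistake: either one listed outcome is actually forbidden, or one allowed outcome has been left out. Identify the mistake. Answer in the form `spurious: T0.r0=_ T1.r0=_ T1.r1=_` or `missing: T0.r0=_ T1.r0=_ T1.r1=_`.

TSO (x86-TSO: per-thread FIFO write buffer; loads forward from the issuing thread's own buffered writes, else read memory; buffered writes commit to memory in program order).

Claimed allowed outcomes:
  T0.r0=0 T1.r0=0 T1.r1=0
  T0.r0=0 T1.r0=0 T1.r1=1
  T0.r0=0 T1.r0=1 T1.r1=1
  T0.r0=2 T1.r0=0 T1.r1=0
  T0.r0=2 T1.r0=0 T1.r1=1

missing: T0.r0=2 T1.r0=1 T1.r1=1

outcome vector order: (T0.r0,T1.r0,T1.r1)
[TSO] allowed = {(0,0,0), (0,0,1), (0,1,1), (2,0,0), (2,0,1), (2,1,1)}
TSO∖claimed = {(2,1,1)}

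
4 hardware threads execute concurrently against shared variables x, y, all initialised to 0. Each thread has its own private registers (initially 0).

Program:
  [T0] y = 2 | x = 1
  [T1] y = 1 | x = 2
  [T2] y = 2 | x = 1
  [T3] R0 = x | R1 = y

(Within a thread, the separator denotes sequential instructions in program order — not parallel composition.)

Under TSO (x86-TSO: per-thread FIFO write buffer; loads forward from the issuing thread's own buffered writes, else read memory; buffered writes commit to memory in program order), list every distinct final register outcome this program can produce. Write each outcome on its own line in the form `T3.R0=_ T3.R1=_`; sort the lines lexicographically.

T3.R0=0 T3.R1=0
T3.R0=0 T3.R1=1
T3.R0=0 T3.R1=2
T3.R0=1 T3.R1=1
T3.R0=1 T3.R1=2
T3.R0=2 T3.R1=1
T3.R0=2 T3.R1=2

outcome vector order: (T3.R0,T3.R1)
|TSO outcomes| = 7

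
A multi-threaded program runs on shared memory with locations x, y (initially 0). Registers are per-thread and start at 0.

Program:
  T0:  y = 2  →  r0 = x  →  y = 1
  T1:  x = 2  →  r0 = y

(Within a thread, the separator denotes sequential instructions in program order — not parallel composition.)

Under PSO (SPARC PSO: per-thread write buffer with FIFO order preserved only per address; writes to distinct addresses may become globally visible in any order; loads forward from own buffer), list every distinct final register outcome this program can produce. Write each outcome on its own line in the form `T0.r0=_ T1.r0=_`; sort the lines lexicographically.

outcome vector order: (T0.r0,T1.r0)
|PSO outcomes| = 6

T0.r0=0 T1.r0=0
T0.r0=0 T1.r0=1
T0.r0=0 T1.r0=2
T0.r0=2 T1.r0=0
T0.r0=2 T1.r0=1
T0.r0=2 T1.r0=2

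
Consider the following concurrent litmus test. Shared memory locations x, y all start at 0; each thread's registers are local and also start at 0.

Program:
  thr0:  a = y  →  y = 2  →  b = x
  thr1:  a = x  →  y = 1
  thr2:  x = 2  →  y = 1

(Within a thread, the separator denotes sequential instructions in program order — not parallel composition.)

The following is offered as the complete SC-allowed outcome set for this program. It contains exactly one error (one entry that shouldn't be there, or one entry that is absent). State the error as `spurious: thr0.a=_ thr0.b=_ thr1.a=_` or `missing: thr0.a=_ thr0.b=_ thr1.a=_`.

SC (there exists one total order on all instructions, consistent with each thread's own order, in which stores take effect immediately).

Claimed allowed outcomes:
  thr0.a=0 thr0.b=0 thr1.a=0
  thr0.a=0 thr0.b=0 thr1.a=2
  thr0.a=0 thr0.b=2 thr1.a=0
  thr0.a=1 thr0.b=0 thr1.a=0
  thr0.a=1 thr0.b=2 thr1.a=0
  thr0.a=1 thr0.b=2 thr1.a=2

missing: thr0.a=0 thr0.b=2 thr1.a=2

outcome vector order: (thr0.a,thr0.b,thr1.a)
under SC → <0 0 0>; <0 0 2>; <0 2 0>; <0 2 2>; <1 0 0>; <1 2 0>; <1 2 2>
SC∖claimed = {<0 2 2>}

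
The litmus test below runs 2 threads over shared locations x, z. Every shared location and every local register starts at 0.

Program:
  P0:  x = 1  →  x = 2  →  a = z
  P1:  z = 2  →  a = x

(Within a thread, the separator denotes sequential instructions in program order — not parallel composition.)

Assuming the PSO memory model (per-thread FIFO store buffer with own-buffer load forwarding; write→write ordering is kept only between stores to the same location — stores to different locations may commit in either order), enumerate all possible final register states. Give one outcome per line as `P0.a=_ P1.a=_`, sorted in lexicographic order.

P0.a=0 P1.a=0
P0.a=0 P1.a=1
P0.a=0 P1.a=2
P0.a=2 P1.a=0
P0.a=2 P1.a=1
P0.a=2 P1.a=2

outcome vector order: (P0.a,P1.a)
|PSO outcomes| = 6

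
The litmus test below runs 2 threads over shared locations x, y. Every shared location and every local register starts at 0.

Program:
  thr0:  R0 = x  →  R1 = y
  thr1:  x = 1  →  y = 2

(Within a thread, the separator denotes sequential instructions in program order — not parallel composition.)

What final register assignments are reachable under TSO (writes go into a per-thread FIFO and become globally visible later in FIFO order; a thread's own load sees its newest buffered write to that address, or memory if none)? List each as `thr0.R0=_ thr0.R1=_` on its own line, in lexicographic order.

outcome vector order: (thr0.R0,thr0.R1)
|TSO outcomes| = 4

thr0.R0=0 thr0.R1=0
thr0.R0=0 thr0.R1=2
thr0.R0=1 thr0.R1=0
thr0.R0=1 thr0.R1=2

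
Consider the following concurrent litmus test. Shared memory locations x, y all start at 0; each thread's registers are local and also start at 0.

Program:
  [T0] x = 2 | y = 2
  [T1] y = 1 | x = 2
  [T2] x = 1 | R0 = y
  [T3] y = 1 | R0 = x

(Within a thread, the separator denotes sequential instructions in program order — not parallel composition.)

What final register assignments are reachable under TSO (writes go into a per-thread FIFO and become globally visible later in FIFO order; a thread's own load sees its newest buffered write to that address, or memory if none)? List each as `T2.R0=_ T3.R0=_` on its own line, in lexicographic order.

T2.R0=0 T3.R0=0
T2.R0=0 T3.R0=1
T2.R0=0 T3.R0=2
T2.R0=1 T3.R0=0
T2.R0=1 T3.R0=1
T2.R0=1 T3.R0=2
T2.R0=2 T3.R0=0
T2.R0=2 T3.R0=1
T2.R0=2 T3.R0=2

outcome vector order: (T2.R0,T3.R0)
|TSO outcomes| = 9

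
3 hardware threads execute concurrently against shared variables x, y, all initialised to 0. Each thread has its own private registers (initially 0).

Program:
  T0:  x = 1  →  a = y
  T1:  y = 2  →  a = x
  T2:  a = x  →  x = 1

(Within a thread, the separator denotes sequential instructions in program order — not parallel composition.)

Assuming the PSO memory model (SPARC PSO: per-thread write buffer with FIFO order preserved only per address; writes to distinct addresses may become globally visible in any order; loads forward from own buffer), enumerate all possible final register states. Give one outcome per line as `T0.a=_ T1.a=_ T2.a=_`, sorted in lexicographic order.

T0.a=0 T1.a=0 T2.a=0
T0.a=0 T1.a=0 T2.a=1
T0.a=0 T1.a=1 T2.a=0
T0.a=0 T1.a=1 T2.a=1
T0.a=2 T1.a=0 T2.a=0
T0.a=2 T1.a=0 T2.a=1
T0.a=2 T1.a=1 T2.a=0
T0.a=2 T1.a=1 T2.a=1

outcome vector order: (T0.a,T1.a,T2.a)
|PSO outcomes| = 8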